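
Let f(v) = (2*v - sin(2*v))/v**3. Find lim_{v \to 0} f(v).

Direct substitution gives 0/0.
Apply L'Hôpital: lim (2 - 2*cos(2*v))/(3*v^2), still 0/0.
Apply L'Hôpital: lim (4*sin(2*v))/(6*v), still 0/0.
After 3 applications of L'Hôpital's rule the quotient is (8*cos(2*v))/(6); substituting v = 0 gives 4/3.

4/3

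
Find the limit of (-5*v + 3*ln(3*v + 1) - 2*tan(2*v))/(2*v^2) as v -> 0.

Substitution gives 0/0 (the numerator vanishes to order 2).
Expand each term to order v^2: the coefficient of v^2 in 3·ln(1 + 3v) is -27/2 and in -2·tan(2v) is 0.
Lower-order terms cancel with the polynomial part, so the numerator is (-27/2)·v^2 + o(v^2), and the limit is (-27/2)/(2) = -27/4.

-27/4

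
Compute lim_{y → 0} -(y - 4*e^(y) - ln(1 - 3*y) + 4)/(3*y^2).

Substitution gives 0/0; apply L'Hôpital's rule 2 times.
After differentiating numerator and denominator 2 times the quotient is (-4*e^(y) + 9/(3*y - 1)^2)/(-6); at y = 0 this is -5/6.

-5/6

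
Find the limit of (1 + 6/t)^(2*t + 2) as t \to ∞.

Write it as [(1 + 6/t)^t]^(2) · (1 + 6/t)^(2). The bracketed term tends to e^(6) and the second factor to 1, so the limit is e^(12).

e^(12)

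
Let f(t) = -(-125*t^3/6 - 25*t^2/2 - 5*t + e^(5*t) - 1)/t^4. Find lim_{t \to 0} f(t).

-625/24

Direct substitution gives 0/0.
Apply L'Hôpital: lim (-125*t^2/2 - 25*t + 5*e^(5*t) - 5)/(-4*t^3), still 0/0.
Apply L'Hôpital: lim (-125*t + 25*e^(5*t) - 25)/(-12*t^2), still 0/0.
Apply L'Hôpital: lim (125*e^(5*t) - 125)/(-24*t), still 0/0.
After 4 applications of L'Hôpital's rule the quotient is (625*e^(5*t))/(-24); substituting t = 0 gives -625/24.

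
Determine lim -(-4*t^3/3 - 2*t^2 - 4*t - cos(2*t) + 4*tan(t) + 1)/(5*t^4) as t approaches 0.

Substitution gives 0/0; apply L'Hôpital's rule 4 times.
After differentiating numerator and denominator 4 times the quotient is (-16*cos(2*t) + 96*tan(t)^5 + 160*tan(t)^3 + 64*tan(t))/(-120); at t = 0 this is 2/15.

2/15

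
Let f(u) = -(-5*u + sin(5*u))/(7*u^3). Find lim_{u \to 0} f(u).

125/42

Direct substitution gives 0/0.
Apply L'Hôpital: lim (5*cos(5*u) - 5)/(-21*u^2), still 0/0.
Apply L'Hôpital: lim (-25*sin(5*u))/(-42*u), still 0/0.
After 3 applications of L'Hôpital's rule the quotient is (-125*cos(5*u))/(-42); substituting u = 0 gives 125/42.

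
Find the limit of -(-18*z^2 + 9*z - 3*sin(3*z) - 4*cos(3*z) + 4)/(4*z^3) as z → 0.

Substitution gives 0/0; apply L'Hôpital's rule 3 times.
After differentiating numerator and denominator 3 times the quotient is (-108*sin(3*z) + 81*cos(3*z))/(-24); at z = 0 this is -27/8.

-27/8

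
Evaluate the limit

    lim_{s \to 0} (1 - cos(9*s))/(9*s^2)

9/2

Substitution gives 0/0.
Use (1 − cos u)/u² → 1/2 with u = 9s: the limit is 9²/(2·9) = 9/2.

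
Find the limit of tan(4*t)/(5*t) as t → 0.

Substitution gives 0/0.
Since tan(u)/u → 1 as u → 0, tan(4t)/(4t) → 1 and the limit is 4/5.

4/5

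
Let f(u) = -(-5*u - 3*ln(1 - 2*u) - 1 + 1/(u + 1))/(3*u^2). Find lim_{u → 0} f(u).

Substitution gives 0/0 (the numerator vanishes to order 2).
Expand each term to order u^2: the coefficient of u^2 in 1/(1 + u) is 1 and in -3·ln(1 - 2u) is 6.
Lower-order terms cancel with the polynomial part, so the numerator is (7)·u^2 + o(u^2), and the limit is (7)/(-3) = -7/3.

-7/3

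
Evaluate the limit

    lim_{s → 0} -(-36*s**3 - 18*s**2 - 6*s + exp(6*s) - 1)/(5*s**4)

-54/5

Direct substitution gives 0/0.
Apply L'Hôpital: lim (-108*s^2 - 36*s + 6*e^(6*s) - 6)/(-20*s^3), still 0/0.
Apply L'Hôpital: lim (-216*s + 36*e^(6*s) - 36)/(-60*s^2), still 0/0.
Apply L'Hôpital: lim (216*e^(6*s) - 216)/(-120*s), still 0/0.
After 4 applications of L'Hôpital's rule the quotient is (1296*e^(6*s))/(-120); substituting s = 0 gives -54/5.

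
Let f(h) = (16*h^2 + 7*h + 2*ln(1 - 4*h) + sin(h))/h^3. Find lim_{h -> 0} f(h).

Substitution gives 0/0 (the numerator vanishes to order 3).
Expand each term to order h^3: the coefficient of h^3 in 2·ln(1 - 4h) is -128/3 and in sin(h) is -1/6.
Lower-order terms cancel with the polynomial part, so the numerator is (-257/6)·h^3 + o(h^3), and the limit is (-257/6)/(1) = -257/6.

-257/6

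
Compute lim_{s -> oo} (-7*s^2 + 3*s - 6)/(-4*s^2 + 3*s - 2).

7/4

Numerator and denominator both have degree 2.
Dividing every term by s^2, all lower-order terms vanish and the limit is the ratio of leading coefficients, -7/(-4) = 7/4.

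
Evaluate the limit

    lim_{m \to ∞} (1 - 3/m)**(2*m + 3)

Let L be the limit and take ln: ln L = lim (2m + 3)·ln(1 - 3/m) = lim (2m + 3)·(-3/m + O(1/m²)) = -6.
Hence L = e^(-6).

e^(-6)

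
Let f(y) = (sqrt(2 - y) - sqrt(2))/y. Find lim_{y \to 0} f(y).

-√(2)/4

Substitution gives 0/0. Multiply numerator and denominator by the conjugate √(2 - y) + √2.
The numerator becomes (2 - y) − 2 = -y, so the expression simplifies to -1/(√(2 - y) + √2).
Letting y → 0 gives -1/(2√2) = -√(2)/4.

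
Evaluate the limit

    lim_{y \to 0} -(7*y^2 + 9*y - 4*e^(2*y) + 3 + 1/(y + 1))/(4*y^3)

19/12

Substitution gives 0/0; apply L'Hôpital's rule 3 times.
After differentiating numerator and denominator 3 times the quotient is (-32*e^(2*y) - 6/(y + 1)^4)/(-24); at y = 0 this is 19/12.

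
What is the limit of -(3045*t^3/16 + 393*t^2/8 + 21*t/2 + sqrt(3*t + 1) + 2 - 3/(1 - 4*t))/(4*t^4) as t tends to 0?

Substitution gives 0/0; apply L'Hôpital's rule 4 times.
After differentiating numerator and denominator 4 times the quotient is (18432/(4*t - 1)^5 - 1215/(16*(3*t + 1)^(7/2)))/(-96); at t = 0 this is 98709/512.

98709/512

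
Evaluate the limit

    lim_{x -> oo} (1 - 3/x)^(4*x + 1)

e^(-12)

Write it as [(1 - 3/x)^x]^(4) · (1 - 3/x)^(1). The bracketed term tends to e^(-3) and the second factor to 1, so the limit is e^(-12).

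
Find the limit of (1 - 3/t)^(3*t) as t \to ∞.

Write it as [(1 - 3/t)^t]^(3) · (1 - 3/t)^(0). The bracketed term tends to e^(-3) and the second factor to 1, so the limit is e^(-9).

e^(-9)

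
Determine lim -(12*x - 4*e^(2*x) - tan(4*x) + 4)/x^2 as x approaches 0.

8

Substitution gives 0/0; apply L'Hôpital's rule 2 times.
After differentiating numerator and denominator 2 times the quotient is (-16*e^(2*x) - 32*tan(4*x)/cos(4*x)^2)/(-2); at x = 0 this is 8.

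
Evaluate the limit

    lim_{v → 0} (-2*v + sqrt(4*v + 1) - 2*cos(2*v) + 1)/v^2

Substitution gives 0/0 (the numerator vanishes to order 2).
Expand each term to order v^2: the coefficient of v^2 in -2·cos(2v) is 4 and in √(1 + 4v) is -2.
Lower-order terms cancel with the polynomial part, so the numerator is (2)·v^2 + o(v^2), and the limit is (2)/(1) = 2.

2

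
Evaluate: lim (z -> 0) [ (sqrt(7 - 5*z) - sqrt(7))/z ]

-5*√(7)/14

Substitution gives 0/0. Multiply numerator and denominator by the conjugate √(7 - 5z) + √7.
The numerator becomes (7 - 5z) − 7 = -5z, so the expression simplifies to -5/(√(7 - 5z) + √7).
Letting z → 0 gives -5/(2√7) = -5*√(7)/14.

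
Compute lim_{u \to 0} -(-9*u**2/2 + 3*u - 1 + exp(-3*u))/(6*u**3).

Direct substitution gives 0/0.
Apply L'Hôpital: lim (-9*u + 3 - 3*e^(-3*u))/(-18*u^2), still 0/0.
Apply L'Hôpital: lim (-9 + 9*e^(-3*u))/(-36*u), still 0/0.
After 3 applications of L'Hôpital's rule the quotient is (-27*e^(-3*u))/(-36); substituting u = 0 gives 3/4.

3/4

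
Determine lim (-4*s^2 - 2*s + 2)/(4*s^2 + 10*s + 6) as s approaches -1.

3

At s = -1 both the top and bottom vanish — a removable singularity. Factoring out (s + 1) from each leaves (2 - 4*s)/(4*s + 6), which at s = -1 equals 3.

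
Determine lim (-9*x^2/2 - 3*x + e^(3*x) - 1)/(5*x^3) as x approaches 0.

9/10

Direct substitution gives 0/0.
Apply L'Hôpital: lim (-9*x + 3*e^(3*x) - 3)/(15*x^2), still 0/0.
Apply L'Hôpital: lim (9*e^(3*x) - 9)/(30*x), still 0/0.
After 3 applications of L'Hôpital's rule the quotient is (27*e^(3*x))/(30); substituting x = 0 gives 9/10.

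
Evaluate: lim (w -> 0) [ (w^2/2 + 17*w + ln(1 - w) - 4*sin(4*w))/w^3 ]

127/3

Substitution gives 0/0 (the numerator vanishes to order 3).
Expand each term to order w^3: the coefficient of w^3 in ln(1 - w) is -1/3 and in -4·sin(4w) is 128/3.
Lower-order terms cancel with the polynomial part, so the numerator is (127/3)·w^3 + o(w^3), and the limit is (127/3)/(1) = 127/3.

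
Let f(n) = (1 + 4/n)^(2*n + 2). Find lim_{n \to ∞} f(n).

The base → 1 and the exponent → ∞: a 1^∞ form.
Take logarithms: (2n + 2)·ln(1 + 4/n). Since ln(1+u) ~ u for small u, this behaves like (2n)·(4/n) → 8.
So the limit is e^(8).

e^(8)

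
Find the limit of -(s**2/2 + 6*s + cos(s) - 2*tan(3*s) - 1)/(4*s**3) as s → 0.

9/2

Substitution gives 0/0; apply L'Hôpital's rule 3 times.
After differentiating numerator and denominator 3 times the quotient is (sin(s) - 324*tan(3*s)^4 - 432*tan(3*s)^2 - 108)/(-24); at s = 0 this is 9/2.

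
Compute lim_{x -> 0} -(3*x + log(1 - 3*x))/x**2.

9/2

Direct substitution gives 0/0.
Apply L'Hôpital: lim (3 - 3/(1 - 3*x))/(-2*x), still 0/0.
After 2 applications of L'Hôpital's rule the quotient is (-9/(1 - 3*x)^2)/(-2); substituting x = 0 gives 9/2.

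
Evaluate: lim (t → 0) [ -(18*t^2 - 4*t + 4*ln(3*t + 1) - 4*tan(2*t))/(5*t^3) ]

Substitution gives 0/0; apply L'Hôpital's rule 3 times.
After differentiating numerator and denominator 3 times the quotient is (-128*tan(2*t)^2/cos(2*t)^2 - 64/cos(2*t)^4 + 216/(3*t + 1)^3)/(-30); at t = 0 this is -76/15.

-76/15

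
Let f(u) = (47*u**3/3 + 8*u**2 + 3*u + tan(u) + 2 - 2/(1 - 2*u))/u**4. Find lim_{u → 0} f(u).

-32

Substitution gives 0/0 (the numerator vanishes to order 4).
Expand each term to order u^4: the coefficient of u^4 in -2·1/(1 - 2u) is -32 and in tan(u) is 0.
Lower-order terms cancel with the polynomial part, so the numerator is (-32)·u^4 + o(u^4), and the limit is (-32)/(1) = -32.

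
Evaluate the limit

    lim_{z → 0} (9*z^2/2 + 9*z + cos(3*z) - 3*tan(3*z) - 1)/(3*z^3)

Substitution gives 0/0 (the numerator vanishes to order 3).
Expand each term to order z^3: the coefficient of z^3 in -3·tan(3z) is -27 and in cos(3z) is 0.
Lower-order terms cancel with the polynomial part, so the numerator is (-27)·z^3 + o(z^3), and the limit is (-27)/(3) = -9.

-9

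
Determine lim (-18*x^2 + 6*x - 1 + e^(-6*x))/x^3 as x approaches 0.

-36

Direct substitution gives 0/0.
Apply L'Hôpital: lim (-36*x + 6 - 6*e^(-6*x))/(3*x^2), still 0/0.
Apply L'Hôpital: lim (-36 + 36*e^(-6*x))/(6*x), still 0/0.
After 3 applications of L'Hôpital's rule the quotient is (-216*e^(-6*x))/(6); substituting x = 0 gives -36.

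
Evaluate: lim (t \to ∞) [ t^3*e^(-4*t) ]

Write as t^3/e^{4t}, an ∞/∞ form.
Exponential growth dominates any polynomial, so repeated L'Hôpital (or the standard result) gives 0.

0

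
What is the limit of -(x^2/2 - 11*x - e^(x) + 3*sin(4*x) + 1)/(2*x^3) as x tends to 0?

Substitution gives 0/0; apply L'Hôpital's rule 3 times.
After differentiating numerator and denominator 3 times the quotient is (-e^(x) - 192*cos(4*x))/(-12); at x = 0 this is 193/12.

193/12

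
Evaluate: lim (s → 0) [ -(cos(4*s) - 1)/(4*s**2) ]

2

Direct substitution gives 0/0.
Apply L'Hôpital: lim (-4*sin(4*s))/(-8*s), still 0/0.
After 2 applications of L'Hôpital's rule the quotient is (-16*cos(4*s))/(-8); substituting s = 0 gives 2.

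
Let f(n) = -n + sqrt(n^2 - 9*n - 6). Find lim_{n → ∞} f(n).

-9/2

An ∞ − ∞ form. Rationalising with the conjugate, the difference becomes (-9n - 6) / (√(n^2 - 9*n - 6) + n).
For large n the denominator behaves like 2·n, so the quotient tends to -9/2 = -9/2.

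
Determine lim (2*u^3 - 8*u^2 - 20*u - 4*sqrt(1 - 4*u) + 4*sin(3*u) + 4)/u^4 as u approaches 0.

Substitution gives 0/0; apply L'Hôpital's rule 4 times.
After differentiating numerator and denominator 4 times the quotient is (324*sin(3*u) + 960/(1 - 4*u)^(7/2))/(24); at u = 0 this is 40.

40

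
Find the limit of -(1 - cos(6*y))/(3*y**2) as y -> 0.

-6

Substitution gives 0/0.
Use (1 − cos u)/u² → 1/2 with u = 6y: the limit is 6²/(2·(-3)) = -6.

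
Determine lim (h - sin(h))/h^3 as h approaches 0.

Direct substitution gives 0/0.
Apply L'Hôpital: lim (1 - cos(h))/(3*h^2), still 0/0.
Apply L'Hôpital: lim (sin(h))/(6*h), still 0/0.
After 3 applications of L'Hôpital's rule the quotient is (cos(h))/(6); substituting h = 0 gives 1/6.

1/6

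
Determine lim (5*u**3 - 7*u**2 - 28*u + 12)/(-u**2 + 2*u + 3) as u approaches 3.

At u = 3 both the top and bottom vanish — a removable singularity. Factoring out (u - 3) from each leaves (5*u^2 + 8*u - 4)/(-u - 1), which at u = 3 equals -65/4.

-65/4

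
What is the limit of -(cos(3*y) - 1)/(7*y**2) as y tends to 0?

9/14

Direct substitution gives 0/0.
Apply L'Hôpital: lim (-3*sin(3*y))/(-14*y), still 0/0.
After 2 applications of L'Hôpital's rule the quotient is (-9*cos(3*y))/(-14); substituting y = 0 gives 9/14.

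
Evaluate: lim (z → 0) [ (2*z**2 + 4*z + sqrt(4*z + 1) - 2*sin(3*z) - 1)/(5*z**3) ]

13/5

Substitution gives 0/0 (the numerator vanishes to order 3).
Expand each term to order z^3: the coefficient of z^3 in √(1 + 4z) is 4 and in -2·sin(3z) is 9.
Lower-order terms cancel with the polynomial part, so the numerator is (13)·z^3 + o(z^3), and the limit is (13)/(5) = 13/5.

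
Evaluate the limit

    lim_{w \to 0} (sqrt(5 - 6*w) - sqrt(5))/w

-3*√(5)/5

Substitution gives 0/0. Multiply numerator and denominator by the conjugate √(5 - 6w) + √5.
The numerator becomes (5 - 6w) − 5 = -6w, so the expression simplifies to -6/(√(5 - 6w) + √5).
Letting w → 0 gives -6/(2√5) = -3*√(5)/5.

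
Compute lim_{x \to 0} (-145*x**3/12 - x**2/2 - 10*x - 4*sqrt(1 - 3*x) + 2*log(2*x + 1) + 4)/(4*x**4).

149/128

Substitution gives 0/0; apply L'Hôpital's rule 4 times.
After differentiating numerator and denominator 4 times the quotient is (-192/(2*x + 1)^4 + 1215/(4*(1 - 3*x)^(7/2)))/(96); at x = 0 this is 149/128.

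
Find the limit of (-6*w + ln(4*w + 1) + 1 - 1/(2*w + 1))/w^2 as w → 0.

Substitution gives 0/0 (the numerator vanishes to order 2).
Expand each term to order w^2: the coefficient of w^2 in ln(1 + 4w) is -8 and in −1/(1 + 2w) is -4.
Lower-order terms cancel with the polynomial part, so the numerator is (-12)·w^2 + o(w^2), and the limit is (-12)/(1) = -12.

-12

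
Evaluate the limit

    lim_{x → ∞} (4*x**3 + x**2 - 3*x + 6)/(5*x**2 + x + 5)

The numerator has higher degree (3 > 2); the quotient behaves like (4/(5))·x^1 for large |x|.
As x → +∞ this diverges to ∞.

∞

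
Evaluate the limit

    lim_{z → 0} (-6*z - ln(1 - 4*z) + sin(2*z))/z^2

Substitution gives 0/0; apply L'Hôpital's rule 2 times.
After differentiating numerator and denominator 2 times the quotient is (-4*sin(2*z) + 16/(4*z - 1)^2)/(2); at z = 0 this is 8.

8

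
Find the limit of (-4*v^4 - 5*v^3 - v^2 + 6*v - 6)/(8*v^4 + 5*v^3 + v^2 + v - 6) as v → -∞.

Numerator and denominator both have degree 4.
Dividing every term by v^4, all lower-order terms vanish and the limit is the ratio of leading coefficients, -4/(8) = -1/2.

-1/2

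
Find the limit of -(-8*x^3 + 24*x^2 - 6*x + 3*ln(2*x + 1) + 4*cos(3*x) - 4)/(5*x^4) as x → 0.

Substitution gives 0/0 (the numerator vanishes to order 4).
Expand each term to order x^4: the coefficient of x^4 in 3·ln(1 + 2x) is -12 and in 4·cos(3x) is 27/2.
Lower-order terms cancel with the polynomial part, so the numerator is (3/2)·x^4 + o(x^4), and the limit is (3/2)/(-5) = -3/10.

-3/10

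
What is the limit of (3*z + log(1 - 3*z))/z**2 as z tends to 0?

Direct substitution gives 0/0.
Apply L'Hôpital: lim (3 - 3/(1 - 3*z))/(2*z), still 0/0.
After 2 applications of L'Hôpital's rule the quotient is (-9/(1 - 3*z)^2)/(2); substituting z = 0 gives -9/2.

-9/2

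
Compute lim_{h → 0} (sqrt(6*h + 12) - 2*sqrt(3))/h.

√(3)/2

A 0/0 form; rationalise with √(12 + 6h) + √12. This collapses the numerator to 6h, leaving 6/(√(12 + 6h) + √12) → 6/(2√12) = √(3)/2.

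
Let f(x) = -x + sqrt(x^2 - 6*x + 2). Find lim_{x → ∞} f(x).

-3

This has the form ∞ − ∞. Multiply and divide by the conjugate √(x^2 - 6*x + 2) + x.
That gives (-6x + 2) / (√(x^2 - 6*x + 2) + x).
Divide numerator and denominator by x: the limit is -6/(2·1) = -3.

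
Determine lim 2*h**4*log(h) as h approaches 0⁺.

0

This is a 0·(−∞) form. Rewrite as 2·ln(h) / h^(−4) and apply L'Hôpital:
the derivative quotient is 2·(1/h) / (−4·h^(−5)) = (-2/4)·h^4 → 0.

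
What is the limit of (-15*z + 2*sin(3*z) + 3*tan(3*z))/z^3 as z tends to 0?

18

Substitution gives 0/0; apply L'Hôpital's rule 3 times.
After differentiating numerator and denominator 3 times the quotient is (-54*cos(3*z) + 486*tan(3*z)^4 + 648*tan(3*z)^2 + 162)/(6); at z = 0 this is 18.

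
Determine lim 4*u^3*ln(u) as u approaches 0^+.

0

This is a 0·(−∞) form. Rewrite as 4·ln(u) / u^(−3) and apply L'Hôpital:
the derivative quotient is 4·(1/u) / (−3·u^(−4)) = (-4/3)·u^3 → 0.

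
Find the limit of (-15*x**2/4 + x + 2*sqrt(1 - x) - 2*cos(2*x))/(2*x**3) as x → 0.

Substitution gives 0/0; apply L'Hôpital's rule 3 times.
After differentiating numerator and denominator 3 times the quotient is (-16*sin(2*x) - 3/(4*(1 - x)^(5/2)))/(12); at x = 0 this is -1/16.

-1/16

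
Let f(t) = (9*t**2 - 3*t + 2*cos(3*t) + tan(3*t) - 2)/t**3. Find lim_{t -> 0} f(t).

9

Substitution gives 0/0; apply L'Hôpital's rule 3 times.
After differentiating numerator and denominator 3 times the quotient is (54*sin(3*t) + 162*tan(3*t)^4 + 216*tan(3*t)^2 + 54)/(6); at t = 0 this is 9.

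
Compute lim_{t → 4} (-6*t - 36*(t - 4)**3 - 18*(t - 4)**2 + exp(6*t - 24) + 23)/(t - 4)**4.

54

Direct substitution gives 0/0.
Apply L'Hôpital: lim (-36*t - 108*(t - 4)^2 + 6*e^(6*t - 24) + 138)/(4*(t - 4)^3), still 0/0.
Apply L'Hôpital: lim (-216*t + 36*e^(6*t - 24) + 828)/(12*(t - 4)^2), still 0/0.
Apply L'Hôpital: lim (216*e^(6*t - 24) - 216)/(24*t - 96), still 0/0.
After 4 applications of L'Hôpital's rule the quotient is (1296*e^(6*t - 24))/(24); substituting t = 4 gives 54.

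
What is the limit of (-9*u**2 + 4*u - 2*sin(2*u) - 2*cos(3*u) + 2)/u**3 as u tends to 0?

8/3

Substitution gives 0/0; apply L'Hôpital's rule 3 times.
After differentiating numerator and denominator 3 times the quotient is (-54*sin(3*u) + 16*cos(2*u))/(6); at u = 0 this is 8/3.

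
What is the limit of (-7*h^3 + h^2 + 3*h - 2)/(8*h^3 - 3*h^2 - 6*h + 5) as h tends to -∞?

Numerator and denominator both have degree 3.
Dividing every term by h^3, all lower-order terms vanish and the limit is the ratio of leading coefficients, -7/(8) = -7/8.

-7/8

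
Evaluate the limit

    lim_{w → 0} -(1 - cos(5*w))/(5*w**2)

Substitution gives 0/0.
Use (1 − cos u)/u² → 1/2 with u = 5w: the limit is 5²/(2·(-5)) = -5/2.

-5/2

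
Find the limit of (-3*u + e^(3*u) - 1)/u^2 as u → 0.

Direct substitution gives 0/0.
Apply L'Hôpital: lim (3*e^(3*u) - 3)/(2*u), still 0/0.
After 2 applications of L'Hôpital's rule the quotient is (9*e^(3*u))/(2); substituting u = 0 gives 9/2.

9/2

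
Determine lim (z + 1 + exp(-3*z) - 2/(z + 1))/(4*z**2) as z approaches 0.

Substitution gives 0/0; apply L'Hôpital's rule 2 times.
After differentiating numerator and denominator 2 times the quotient is (9*e^(-3*z) - 4/(z + 1)^3)/(8); at z = 0 this is 5/8.

5/8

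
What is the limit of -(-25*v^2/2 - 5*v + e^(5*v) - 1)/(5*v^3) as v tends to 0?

Direct substitution gives 0/0.
Apply L'Hôpital: lim (-25*v + 5*e^(5*v) - 5)/(-15*v^2), still 0/0.
Apply L'Hôpital: lim (25*e^(5*v) - 25)/(-30*v), still 0/0.
After 3 applications of L'Hôpital's rule the quotient is (125*e^(5*v))/(-30); substituting v = 0 gives -25/6.

-25/6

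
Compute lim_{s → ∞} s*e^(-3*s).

Write as s^1/e^{3s}, an ∞/∞ form.
Exponential growth dominates any polynomial, so repeated L'Hôpital (or the standard result) gives 0.

0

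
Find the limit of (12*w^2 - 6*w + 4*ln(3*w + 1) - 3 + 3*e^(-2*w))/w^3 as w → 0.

Substitution gives 0/0 (the numerator vanishes to order 3).
Expand each term to order w^3: the coefficient of w^3 in 4·ln(1 + 3w) is 36 and in 3·e^(-2w) is -4.
Lower-order terms cancel with the polynomial part, so the numerator is (32)·w^3 + o(w^3), and the limit is (32)/(1) = 32.

32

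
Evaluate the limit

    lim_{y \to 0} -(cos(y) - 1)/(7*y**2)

Direct substitution gives 0/0.
Apply L'Hôpital: lim (-sin(y))/(-14*y), still 0/0.
After 2 applications of L'Hôpital's rule the quotient is (-cos(y))/(-14); substituting y = 0 gives 1/14.

1/14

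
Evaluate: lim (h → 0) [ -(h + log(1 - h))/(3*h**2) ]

Direct substitution gives 0/0.
Apply L'Hôpital: lim (1 - 1/(1 - h))/(-6*h), still 0/0.
After 2 applications of L'Hôpital's rule the quotient is (-1/(1 - h)^2)/(-6); substituting h = 0 gives 1/6.

1/6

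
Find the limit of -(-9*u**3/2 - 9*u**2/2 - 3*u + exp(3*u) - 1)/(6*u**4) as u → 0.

-9/16

Direct substitution gives 0/0.
Apply L'Hôpital: lim (-27*u^2/2 - 9*u + 3*e^(3*u) - 3)/(-24*u^3), still 0/0.
Apply L'Hôpital: lim (-27*u + 9*e^(3*u) - 9)/(-72*u^2), still 0/0.
Apply L'Hôpital: lim (27*e^(3*u) - 27)/(-144*u), still 0/0.
After 4 applications of L'Hôpital's rule the quotient is (81*e^(3*u))/(-144); substituting u = 0 gives -9/16.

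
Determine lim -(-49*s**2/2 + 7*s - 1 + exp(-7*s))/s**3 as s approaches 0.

Direct substitution gives 0/0.
Apply L'Hôpital: lim (-49*s + 7 - 7*e^(-7*s))/(-3*s^2), still 0/0.
Apply L'Hôpital: lim (-49 + 49*e^(-7*s))/(-6*s), still 0/0.
After 3 applications of L'Hôpital's rule the quotient is (-343*e^(-7*s))/(-6); substituting s = 0 gives 343/6.

343/6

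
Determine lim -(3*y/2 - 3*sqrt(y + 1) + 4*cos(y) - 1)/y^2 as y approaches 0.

Substitution gives 0/0; apply L'Hôpital's rule 2 times.
After differentiating numerator and denominator 2 times the quotient is (-4*cos(y) + 3/(4*(y + 1)^(3/2)))/(-2); at y = 0 this is 13/8.

13/8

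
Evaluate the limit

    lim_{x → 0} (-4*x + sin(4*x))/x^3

-32/3

Direct substitution gives 0/0.
Apply L'Hôpital: lim (4*cos(4*x) - 4)/(3*x^2), still 0/0.
Apply L'Hôpital: lim (-16*sin(4*x))/(6*x), still 0/0.
After 3 applications of L'Hôpital's rule the quotient is (-64*cos(4*x))/(6); substituting x = 0 gives -32/3.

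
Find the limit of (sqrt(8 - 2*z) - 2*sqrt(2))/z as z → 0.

-√(2)/4

A 0/0 form; rationalise with √(8 - 2z) + √8. This collapses the numerator to -2z, leaving -2/(√(8 - 2z) + √8) → -2/(2√8) = -√(2)/4.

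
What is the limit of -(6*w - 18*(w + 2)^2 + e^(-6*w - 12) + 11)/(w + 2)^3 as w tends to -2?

36

Direct substitution gives 0/0.
Apply L'Hôpital: lim (-36*w - 6*e^(-6*w - 12) - 66)/(-3*(w + 2)^2), still 0/0.
Apply L'Hôpital: lim (36*e^(-6*w - 12) - 36)/(-6*w - 12), still 0/0.
After 3 applications of L'Hôpital's rule the quotient is (-216*e^(-6*w - 12))/(-6); substituting w = -2 gives 36.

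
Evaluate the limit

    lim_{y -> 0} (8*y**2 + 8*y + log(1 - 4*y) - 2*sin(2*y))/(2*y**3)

Substitution gives 0/0; apply L'Hôpital's rule 3 times.
After differentiating numerator and denominator 3 times the quotient is (16*cos(2*y) + 128/(4*y - 1)^3)/(12); at y = 0 this is -28/3.

-28/3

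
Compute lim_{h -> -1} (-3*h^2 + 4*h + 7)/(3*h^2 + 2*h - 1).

At h = -1 both the top and bottom vanish — a removable singularity. Factoring out (h + 1) from each leaves (7 - 3*h)/(3*h - 1), which at h = -1 equals -5/2.

-5/2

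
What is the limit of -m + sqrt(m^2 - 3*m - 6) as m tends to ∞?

An ∞ − ∞ form. Rationalising with the conjugate, the difference becomes (-3m - 6) / (√(m^2 - 3*m - 6) + m).
For large m the denominator behaves like 2·m, so the quotient tends to -3/2 = -3/2.

-3/2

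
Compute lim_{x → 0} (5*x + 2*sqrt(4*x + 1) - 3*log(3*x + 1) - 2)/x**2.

Substitution gives 0/0 (the numerator vanishes to order 2).
Expand each term to order x^2: the coefficient of x^2 in -3·ln(1 + 3x) is 27/2 and in 2·√(1 + 4x) is -4.
Lower-order terms cancel with the polynomial part, so the numerator is (19/2)·x^2 + o(x^2), and the limit is (19/2)/(1) = 19/2.

19/2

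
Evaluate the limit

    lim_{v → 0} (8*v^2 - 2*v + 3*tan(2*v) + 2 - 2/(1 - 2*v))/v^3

-8

Substitution gives 0/0 (the numerator vanishes to order 3).
Expand each term to order v^3: the coefficient of v^3 in -2·1/(1 - 2v) is -16 and in 3·tan(2v) is 8.
Lower-order terms cancel with the polynomial part, so the numerator is (-8)·v^3 + o(v^3), and the limit is (-8)/(1) = -8.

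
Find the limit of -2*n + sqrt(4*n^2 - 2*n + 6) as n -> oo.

-1/2

An ∞ − ∞ form. Rationalising with the conjugate, the difference becomes (-2n + 6) / (√(4*n^2 - 2*n + 6) + 2n).
For large n the denominator behaves like 2·2n, so the quotient tends to -2/4 = -1/2.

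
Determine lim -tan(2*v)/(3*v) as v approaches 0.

-2/3

Substitution gives 0/0.
Since tan(u)/u → 1 as u → 0, tan(2v)/(2v) → 1 and the limit is 2/(-3) = -2/3.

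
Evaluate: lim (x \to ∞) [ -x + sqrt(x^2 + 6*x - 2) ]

An ∞ − ∞ form. Rationalising with the conjugate, the difference becomes (6x - 2) / (√(x^2 + 6*x - 2) + x).
For large x the denominator behaves like 2·x, so the quotient tends to 6/2 = 3.

3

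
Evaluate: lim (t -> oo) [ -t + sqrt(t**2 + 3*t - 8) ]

3/2

This has the form ∞ − ∞. Multiply and divide by the conjugate √(t^2 + 3*t - 8) + t.
That gives (3t - 8) / (√(t^2 + 3*t - 8) + t).
Divide numerator and denominator by t: the limit is 3/(2·1) = 3/2.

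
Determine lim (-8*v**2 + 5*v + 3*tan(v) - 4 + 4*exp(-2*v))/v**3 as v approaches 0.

Substitution gives 0/0 (the numerator vanishes to order 3).
Expand each term to order v^3: the coefficient of v^3 in 4·e^(-2v) is -16/3 and in 3·tan(v) is 1.
Lower-order terms cancel with the polynomial part, so the numerator is (-13/3)·v^3 + o(v^3), and the limit is (-13/3)/(1) = -13/3.

-13/3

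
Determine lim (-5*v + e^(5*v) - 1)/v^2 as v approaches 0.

25/2

Direct substitution gives 0/0.
Apply L'Hôpital: lim (5*e^(5*v) - 5)/(2*v), still 0/0.
After 2 applications of L'Hôpital's rule the quotient is (25*e^(5*v))/(2); substituting v = 0 gives 25/2.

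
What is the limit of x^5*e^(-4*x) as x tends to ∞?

Write as x^5/e^{4x}, an ∞/∞ form.
Exponential growth dominates any polynomial, so repeated L'Hôpital (or the standard result) gives 0.

0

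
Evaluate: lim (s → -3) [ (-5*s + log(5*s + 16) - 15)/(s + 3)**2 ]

-25/2

Direct substitution gives 0/0.
Apply L'Hôpital: lim (-5 + 5/(5*s + 16))/(2*s + 6), still 0/0.
After 2 applications of L'Hôpital's rule the quotient is (-25/(5*s + 16)^2)/(2); substituting s = -3 gives -25/2.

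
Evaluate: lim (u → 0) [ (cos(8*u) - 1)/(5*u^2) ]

Direct substitution gives 0/0.
Apply L'Hôpital: lim (-8*sin(8*u))/(10*u), still 0/0.
After 2 applications of L'Hôpital's rule the quotient is (-64*cos(8*u))/(10); substituting u = 0 gives -32/5.

-32/5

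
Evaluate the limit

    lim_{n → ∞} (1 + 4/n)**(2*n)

The base → 1 and the exponent → ∞: a 1^∞ form.
Take logarithms: (2n)·ln(1 + 4/n). Since ln(1+u) ~ u for small u, this behaves like (2n)·(4/n) → 8.
So the limit is e^(8).

e^(8)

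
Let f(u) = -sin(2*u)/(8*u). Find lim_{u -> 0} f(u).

Substitution gives 0/0.
Write it as (2/(-8))·sin(2u)/(2u); since sin(θ)/θ → 1, the limit is -1/4.

-1/4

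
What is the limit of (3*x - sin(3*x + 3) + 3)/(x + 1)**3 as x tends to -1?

9/2

Direct substitution gives 0/0.
Apply L'Hôpital: lim (3 - 3*cos(3*x + 3))/(3*(x + 1)^2), still 0/0.
Apply L'Hôpital: lim (9*sin(3*x + 3))/(6*x + 6), still 0/0.
After 3 applications of L'Hôpital's rule the quotient is (27*cos(3*x + 3))/(6); substituting x = -1 gives 9/2.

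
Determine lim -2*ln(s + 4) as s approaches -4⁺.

∞

As s → -4⁺, s + 4 → 0⁺ and ln(s + 4) → −∞.
Multiplying by -2 gives ∞.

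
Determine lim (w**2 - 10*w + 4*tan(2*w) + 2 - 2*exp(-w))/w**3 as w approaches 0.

Substitution gives 0/0 (the numerator vanishes to order 3).
Expand each term to order w^3: the coefficient of w^3 in 4·tan(2w) is 32/3 and in -2·e^(-w) is 1/3.
Lower-order terms cancel with the polynomial part, so the numerator is (11)·w^3 + o(w^3), and the limit is (11)/(1) = 11.

11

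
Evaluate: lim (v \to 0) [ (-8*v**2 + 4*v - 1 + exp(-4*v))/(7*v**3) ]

Direct substitution gives 0/0.
Apply L'Hôpital: lim (-16*v + 4 - 4*e^(-4*v))/(21*v^2), still 0/0.
Apply L'Hôpital: lim (-16 + 16*e^(-4*v))/(42*v), still 0/0.
After 3 applications of L'Hôpital's rule the quotient is (-64*e^(-4*v))/(42); substituting v = 0 gives -32/21.

-32/21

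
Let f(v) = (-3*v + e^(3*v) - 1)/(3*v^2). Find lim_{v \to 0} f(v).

3/2

Direct substitution gives 0/0.
Apply L'Hôpital: lim (3*e^(3*v) - 3)/(6*v), still 0/0.
After 2 applications of L'Hôpital's rule the quotient is (9*e^(3*v))/(6); substituting v = 0 gives 3/2.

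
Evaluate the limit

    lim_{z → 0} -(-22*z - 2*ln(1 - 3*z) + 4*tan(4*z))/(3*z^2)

Substitution gives 0/0; apply L'Hôpital's rule 2 times.
After differentiating numerator and denominator 2 times the quotient is (128*tan(4*z)/cos(4*z)^2 + 18/(3*z - 1)^2)/(-6); at z = 0 this is -3.

-3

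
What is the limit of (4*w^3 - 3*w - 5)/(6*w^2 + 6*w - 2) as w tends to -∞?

The numerator has higher degree (3 > 2); the quotient behaves like (4/(6))·w^1 for large |w|.
As w → −∞ this diverges to -∞.

-∞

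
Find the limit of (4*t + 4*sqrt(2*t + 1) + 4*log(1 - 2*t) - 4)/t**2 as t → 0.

-10

Substitution gives 0/0; apply L'Hôpital's rule 2 times.
After differentiating numerator and denominator 2 times the quotient is (-4/(2*t + 1)^(3/2) - 16/(2*t - 1)^2)/(2); at t = 0 this is -10.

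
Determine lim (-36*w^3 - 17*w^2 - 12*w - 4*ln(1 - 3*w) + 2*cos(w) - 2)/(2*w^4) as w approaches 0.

Substitution gives 0/0; apply L'Hôpital's rule 4 times.
After differentiating numerator and denominator 4 times the quotient is (2*cos(w) + 1944/(3*w - 1)^4)/(48); at w = 0 this is 973/24.

973/24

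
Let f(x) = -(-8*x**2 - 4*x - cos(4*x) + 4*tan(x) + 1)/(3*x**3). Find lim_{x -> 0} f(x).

-4/9

Substitution gives 0/0 (the numerator vanishes to order 3).
Expand each term to order x^3: the coefficient of x^3 in −cos(4x) is 0 and in 4·tan(x) is 4/3.
Lower-order terms cancel with the polynomial part, so the numerator is (4/3)·x^3 + o(x^3), and the limit is (4/3)/(-3) = -4/9.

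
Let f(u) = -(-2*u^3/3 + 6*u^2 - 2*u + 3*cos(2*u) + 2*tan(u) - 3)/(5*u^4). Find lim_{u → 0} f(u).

-2/5

Substitution gives 0/0; apply L'Hôpital's rule 4 times.
After differentiating numerator and denominator 4 times the quotient is (48*cos(2*u) + 48*tan(u)^5 + 80*tan(u)^3 + 32*tan(u))/(-120); at u = 0 this is -2/5.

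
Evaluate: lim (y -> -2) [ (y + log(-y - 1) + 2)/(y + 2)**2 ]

Direct substitution gives 0/0.
Apply L'Hôpital: lim (1 - 1/(-y - 1))/(2*y + 4), still 0/0.
After 2 applications of L'Hôpital's rule the quotient is (-1/(-y - 1)^2)/(2); substituting y = -2 gives -1/2.

-1/2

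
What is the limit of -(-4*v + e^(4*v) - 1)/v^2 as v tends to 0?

-8

Direct substitution gives 0/0.
Apply L'Hôpital: lim (4*e^(4*v) - 4)/(-2*v), still 0/0.
After 2 applications of L'Hôpital's rule the quotient is (16*e^(4*v))/(-2); substituting v = 0 gives -8.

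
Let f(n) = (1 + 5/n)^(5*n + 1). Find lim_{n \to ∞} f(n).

e^(25)

Write it as [(1 + 5/n)^n]^(5) · (1 + 5/n)^(1). The bracketed term tends to e^(5) and the second factor to 1, so the limit is e^(25).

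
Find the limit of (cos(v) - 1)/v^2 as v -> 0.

Direct substitution gives 0/0.
Apply L'Hôpital: lim (-sin(v))/(2*v), still 0/0.
After 2 applications of L'Hôpital's rule the quotient is (-cos(v))/(2); substituting v = 0 gives -1/2.

-1/2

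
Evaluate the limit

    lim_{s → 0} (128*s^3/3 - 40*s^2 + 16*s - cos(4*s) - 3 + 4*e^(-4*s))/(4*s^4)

Substitution gives 0/0 (the numerator vanishes to order 4).
Expand each term to order s^4: the coefficient of s^4 in 4·e^(-4s) is 128/3 and in −cos(4s) is -32/3.
Lower-order terms cancel with the polynomial part, so the numerator is (32)·s^4 + o(s^4), and the limit is (32)/(4) = 8.

8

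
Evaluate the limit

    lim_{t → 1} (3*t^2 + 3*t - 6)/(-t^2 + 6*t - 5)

At t = 1 both the top and bottom vanish — a removable singularity. Factoring out (t - 1) from each leaves (3*t + 6)/(5 - t), which at t = 1 equals 9/4.

9/4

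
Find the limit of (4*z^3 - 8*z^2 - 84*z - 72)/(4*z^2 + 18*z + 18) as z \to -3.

-12

At z = -3 both the top and bottom vanish — a removable singularity. Factoring out (z + 3) from each leaves (4*z^2 - 20*z - 24)/(4*z + 6), which at z = -3 equals -12.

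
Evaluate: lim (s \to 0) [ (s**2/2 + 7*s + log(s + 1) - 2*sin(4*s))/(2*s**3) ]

65/6

Substitution gives 0/0 (the numerator vanishes to order 3).
Expand each term to order s^3: the coefficient of s^3 in -2·sin(4s) is 64/3 and in ln(1 + s) is 1/3.
Lower-order terms cancel with the polynomial part, so the numerator is (65/3)·s^3 + o(s^3), and the limit is (65/3)/(2) = 65/6.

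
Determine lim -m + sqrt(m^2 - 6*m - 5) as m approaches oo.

This has the form ∞ − ∞. Multiply and divide by the conjugate √(m^2 - 6*m - 5) + m.
That gives (-6m - 5) / (√(m^2 - 6*m - 5) + m).
Divide numerator and denominator by m: the limit is -6/(2·1) = -3.

-3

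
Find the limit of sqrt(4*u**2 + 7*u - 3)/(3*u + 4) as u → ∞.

For large |u|, √(4*u^2 + 7*u - 3) ≈ √4·|u| and the denominator ≈ 3u.
Since u → +∞, |u| = u, giving √4/(3) = 2/3.

2/3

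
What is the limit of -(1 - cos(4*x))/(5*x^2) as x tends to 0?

-8/5

Substitution gives 0/0.
Use (1 − cos u)/u² → 1/2 with u = 4x: the limit is 4²/(2·(-5)) = -8/5.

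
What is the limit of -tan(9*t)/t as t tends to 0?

Substitution gives 0/0.
Since tan(u)/u → 1 as u → 0, tan(9t)/(9t) → 1 and the limit is 9/(-1) = -9.

-9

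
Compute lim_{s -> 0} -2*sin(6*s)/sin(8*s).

-3/2

Substitution gives 0/0.
Divide numerator and denominator by s: sin(6s)/s → 6 and sin(8s)/s → 8, so the limit is -2·6/8 = -3/2.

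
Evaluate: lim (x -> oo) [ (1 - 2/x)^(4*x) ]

e^(-8)

The base → 1 and the exponent → ∞: a 1^∞ form.
Take logarithms: (4x)·ln(1 - 2/x). Since ln(1+u) ~ u for small u, this behaves like (4x)·(-2/x) → -8.
So the limit is e^(-8).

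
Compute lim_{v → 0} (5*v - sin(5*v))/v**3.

125/6

Direct substitution gives 0/0.
Apply L'Hôpital: lim (5 - 5*cos(5*v))/(3*v^2), still 0/0.
Apply L'Hôpital: lim (25*sin(5*v))/(6*v), still 0/0.
After 3 applications of L'Hôpital's rule the quotient is (125*cos(5*v))/(6); substituting v = 0 gives 125/6.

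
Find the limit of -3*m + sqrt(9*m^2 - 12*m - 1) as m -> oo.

-2

An ∞ − ∞ form. Rationalising with the conjugate, the difference becomes (-12m - 1) / (√(9*m^2 - 12*m - 1) + 3m).
For large m the denominator behaves like 2·3m, so the quotient tends to -12/6 = -2.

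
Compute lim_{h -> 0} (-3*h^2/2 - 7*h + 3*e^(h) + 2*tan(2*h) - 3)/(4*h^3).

Substitution gives 0/0 (the numerator vanishes to order 3).
Expand each term to order h^3: the coefficient of h^3 in 3·e^(h) is 1/2 and in 2·tan(2h) is 16/3.
Lower-order terms cancel with the polynomial part, so the numerator is (35/6)·h^3 + o(h^3), and the limit is (35/6)/(4) = 35/24.

35/24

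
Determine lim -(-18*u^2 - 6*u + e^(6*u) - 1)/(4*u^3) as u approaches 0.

Direct substitution gives 0/0.
Apply L'Hôpital: lim (-36*u + 6*e^(6*u) - 6)/(-12*u^2), still 0/0.
Apply L'Hôpital: lim (36*e^(6*u) - 36)/(-24*u), still 0/0.
After 3 applications of L'Hôpital's rule the quotient is (216*e^(6*u))/(-24); substituting u = 0 gives -9.

-9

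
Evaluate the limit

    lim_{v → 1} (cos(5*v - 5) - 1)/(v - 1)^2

Direct substitution gives 0/0.
Apply L'Hôpital: lim (-5*sin(5*v - 5))/(2*v - 2), still 0/0.
After 2 applications of L'Hôpital's rule the quotient is (-25*cos(5*v - 5))/(2); substituting v = 1 gives -25/2.

-25/2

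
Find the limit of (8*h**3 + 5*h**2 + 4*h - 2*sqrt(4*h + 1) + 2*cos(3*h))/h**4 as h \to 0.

Substitution gives 0/0 (the numerator vanishes to order 4).
Expand each term to order h^4: the coefficient of h^4 in -2·√(1 + 4h) is 20 and in 2·cos(3h) is 27/4.
Lower-order terms cancel with the polynomial part, so the numerator is (107/4)·h^4 + o(h^4), and the limit is (107/4)/(1) = 107/4.

107/4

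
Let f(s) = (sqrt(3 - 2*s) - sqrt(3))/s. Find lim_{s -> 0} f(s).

Substitution gives 0/0. Multiply numerator and denominator by the conjugate √(3 - 2s) + √3.
The numerator becomes (3 - 2s) − 3 = -2s, so the expression simplifies to -2/(√(3 - 2s) + √3).
Letting s → 0 gives -2/(2√3) = -√(3)/3.

-√(3)/3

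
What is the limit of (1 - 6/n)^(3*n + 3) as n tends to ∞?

Let L be the limit and take ln: ln L = lim (3n + 3)·ln(1 - 6/n) = lim (3n + 3)·(-6/n + O(1/n²)) = -18.
Hence L = e^(-18).

e^(-18)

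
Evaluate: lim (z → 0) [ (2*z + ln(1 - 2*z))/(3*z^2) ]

Direct substitution gives 0/0.
Apply L'Hôpital: lim (2 - 2/(1 - 2*z))/(6*z), still 0/0.
After 2 applications of L'Hôpital's rule the quotient is (-4/(1 - 2*z)^2)/(6); substituting z = 0 gives -2/3.

-2/3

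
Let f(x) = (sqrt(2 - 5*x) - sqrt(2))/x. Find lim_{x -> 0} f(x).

A 0/0 form; rationalise with √(2 - 5x) + √2. This collapses the numerator to -5x, leaving -5/(√(2 - 5x) + √2) → -5/(2√2) = -5*√(2)/4.

-5*√(2)/4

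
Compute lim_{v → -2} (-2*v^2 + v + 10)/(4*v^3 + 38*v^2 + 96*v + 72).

-9/8

Since v = -2 makes numerator and denominator zero, (v + 2) divides both.
Cancelling it gives (5 - 2*v)/(4*v^2 + 30*v + 36); now plug in v = -2 to get -9/8.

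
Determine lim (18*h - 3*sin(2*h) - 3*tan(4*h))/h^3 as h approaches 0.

-60

Substitution gives 0/0 (the numerator vanishes to order 3).
Expand each term to order h^3: the coefficient of h^3 in -3·tan(4h) is -64 and in -3·sin(2h) is 4.
Lower-order terms cancel with the polynomial part, so the numerator is (-60)·h^3 + o(h^3), and the limit is (-60)/(1) = -60.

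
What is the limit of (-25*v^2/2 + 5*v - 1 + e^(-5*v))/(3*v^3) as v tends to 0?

-125/18

Direct substitution gives 0/0.
Apply L'Hôpital: lim (-25*v + 5 - 5*e^(-5*v))/(9*v^2), still 0/0.
Apply L'Hôpital: lim (-25 + 25*e^(-5*v))/(18*v), still 0/0.
After 3 applications of L'Hôpital's rule the quotient is (-125*e^(-5*v))/(18); substituting v = 0 gives -125/18.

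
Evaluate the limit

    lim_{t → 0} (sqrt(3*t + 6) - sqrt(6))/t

A 0/0 form; rationalise with √(6 + 3t) + √6. This collapses the numerator to 3t, leaving 3/(√(6 + 3t) + √6) → 3/(2√6) = √(6)/4.

√(6)/4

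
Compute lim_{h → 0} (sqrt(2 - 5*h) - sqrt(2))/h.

-5*√(2)/4

A 0/0 form; rationalise with √(2 - 5h) + √2. This collapses the numerator to -5h, leaving -5/(√(2 - 5h) + √2) → -5/(2√2) = -5*√(2)/4.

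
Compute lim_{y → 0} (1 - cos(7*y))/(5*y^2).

49/10

Substitution gives 0/0.
Use (1 − cos u)/u² → 1/2 with u = 7y: the limit is 7²/(2·5) = 49/10.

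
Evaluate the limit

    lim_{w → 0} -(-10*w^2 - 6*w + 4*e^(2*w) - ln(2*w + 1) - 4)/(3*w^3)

Substitution gives 0/0; apply L'Hôpital's rule 3 times.
After differentiating numerator and denominator 3 times the quotient is (32*e^(2*w) - 16/(2*w + 1)^3)/(-18); at w = 0 this is -8/9.

-8/9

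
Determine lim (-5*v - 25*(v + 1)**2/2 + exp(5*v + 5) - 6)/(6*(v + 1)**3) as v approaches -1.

Direct substitution gives 0/0.
Apply L'Hôpital: lim (-25*v + 5*e^(5*v + 5) - 30)/(18*(v + 1)^2), still 0/0.
Apply L'Hôpital: lim (25*e^(5*v + 5) - 25)/(36*v + 36), still 0/0.
After 3 applications of L'Hôpital's rule the quotient is (125*e^(5*v + 5))/(36); substituting v = -1 gives 125/36.

125/36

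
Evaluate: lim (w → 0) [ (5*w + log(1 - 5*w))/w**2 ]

Direct substitution gives 0/0.
Apply L'Hôpital: lim (5 - 5/(1 - 5*w))/(2*w), still 0/0.
After 2 applications of L'Hôpital's rule the quotient is (-25/(1 - 5*w)^2)/(2); substituting w = 0 gives -25/2.

-25/2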